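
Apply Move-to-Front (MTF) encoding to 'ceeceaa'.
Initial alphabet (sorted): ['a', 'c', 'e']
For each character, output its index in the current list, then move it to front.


MTF encoding:
'c': index 1 in ['a', 'c', 'e'] -> ['c', 'a', 'e']
'e': index 2 in ['c', 'a', 'e'] -> ['e', 'c', 'a']
'e': index 0 in ['e', 'c', 'a'] -> ['e', 'c', 'a']
'c': index 1 in ['e', 'c', 'a'] -> ['c', 'e', 'a']
'e': index 1 in ['c', 'e', 'a'] -> ['e', 'c', 'a']
'a': index 2 in ['e', 'c', 'a'] -> ['a', 'e', 'c']
'a': index 0 in ['a', 'e', 'c'] -> ['a', 'e', 'c']


Output: [1, 2, 0, 1, 1, 2, 0]


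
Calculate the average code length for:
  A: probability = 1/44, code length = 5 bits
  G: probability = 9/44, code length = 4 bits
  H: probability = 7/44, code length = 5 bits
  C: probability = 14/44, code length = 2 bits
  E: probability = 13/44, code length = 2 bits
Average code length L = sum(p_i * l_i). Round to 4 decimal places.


Weighted contributions p_i * l_i:
  A: (1/44) * 5 = 5/44
  G: (9/44) * 4 = 36/44
  H: (7/44) * 5 = 35/44
  C: (14/44) * 2 = 28/44
  E: (13/44) * 2 = 26/44
Sum = (5 + 36 + 35 + 28 + 26)/44 = 130/44

L = 130/44 = 2.9545 bits/symbol


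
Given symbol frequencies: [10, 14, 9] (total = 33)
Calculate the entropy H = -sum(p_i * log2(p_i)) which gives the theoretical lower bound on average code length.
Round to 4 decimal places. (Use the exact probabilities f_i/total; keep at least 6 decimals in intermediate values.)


Per-symbol terms -p_i * log2(p_i) with p_i = f_i/33:
  p = 10/33 = 0.303030: log2(p) = -1.722466, -p*log2(p) = 0.521959
  p = 14/33 = 0.424242: log2(p) = -1.237039, -p*log2(p) = 0.524805
  p = 9/33 = 0.272727: log2(p) = -1.874469, -p*log2(p) = 0.511219
H = 0.521959 + 0.524805 + 0.511219 = 1.557983

H = 1.558 bits/symbol


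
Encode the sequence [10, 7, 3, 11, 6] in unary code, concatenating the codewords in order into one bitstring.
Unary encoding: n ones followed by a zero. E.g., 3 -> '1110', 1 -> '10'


Encode each number as n ones followed by a terminating 0:
  10 -> 11111111110 (11 bits)
  7 -> 11111110 (8 bits)
  3 -> 1110 (4 bits)
  11 -> 111111111110 (12 bits)
  6 -> 1111110 (7 bits)
Total length = 11 + 8 + 4 + 12 + 7 = 42 bits.

Unary([10, 7, 3, 11, 6]) = 111111111101111111011101111111111101111110 (42 bits)


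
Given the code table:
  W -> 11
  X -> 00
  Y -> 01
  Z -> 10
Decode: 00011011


Decoding:
00 -> X
01 -> Y
10 -> Z
11 -> W


Result: XYZW


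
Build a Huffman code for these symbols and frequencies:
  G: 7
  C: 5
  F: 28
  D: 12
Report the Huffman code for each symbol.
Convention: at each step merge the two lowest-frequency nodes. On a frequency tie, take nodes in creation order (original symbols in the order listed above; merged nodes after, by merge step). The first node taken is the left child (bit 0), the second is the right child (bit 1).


Huffman tree construction:
Step 1: Merge C(5) + G(7) = 12
Step 2: Merge D(12) + (C+G)(12) = 24
Step 3: Merge (D+(C+G))(24) + F(28) = 52
Read each symbol's code off the tree from the root (left child = 0, right child = 1).

Codes:
  G: 011 (length 3)
  C: 010 (length 3)
  F: 1 (length 1)
  D: 00 (length 2)
Average code length: 88/52 = 1.6923 bits/symbol


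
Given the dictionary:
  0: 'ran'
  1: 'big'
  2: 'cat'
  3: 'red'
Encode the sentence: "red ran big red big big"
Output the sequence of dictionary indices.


Look up each word in the dictionary:
  'red' -> 3
  'ran' -> 0
  'big' -> 1
  'red' -> 3
  'big' -> 1
  'big' -> 1

Encoded: [3, 0, 1, 3, 1, 1]


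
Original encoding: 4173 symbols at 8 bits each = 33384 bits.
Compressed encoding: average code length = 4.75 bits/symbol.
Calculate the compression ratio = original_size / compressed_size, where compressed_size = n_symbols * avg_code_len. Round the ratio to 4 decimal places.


original_size = n_symbols * orig_bits = 4173 * 8 = 33384 bits
compressed_size = n_symbols * avg_code_len = 4173 * 4.75 = 19821.75 bits
ratio = original_size / compressed_size = 33384 / 19821.75 = 1.6842

Compression ratio = 1.6842


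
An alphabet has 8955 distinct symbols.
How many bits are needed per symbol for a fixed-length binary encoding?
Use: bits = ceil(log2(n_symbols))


log2(8955) = 13.1285
Bracket: 2^13 = 8192 < 8955 <= 2^14 = 16384
So ceil(log2(8955)) = 14

bits = ceil(log2(8955)) = ceil(13.1285) = 14 bits


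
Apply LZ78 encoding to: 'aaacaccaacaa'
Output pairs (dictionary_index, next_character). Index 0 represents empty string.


LZ78 encoding steps:
Dictionary: {0: ''}
Step 1: w='' (idx 0), next='a' -> output (0, 'a'), add 'a' as idx 1
Step 2: w='a' (idx 1), next='a' -> output (1, 'a'), add 'aa' as idx 2
Step 3: w='' (idx 0), next='c' -> output (0, 'c'), add 'c' as idx 3
Step 4: w='a' (idx 1), next='c' -> output (1, 'c'), add 'ac' as idx 4
Step 5: w='c' (idx 3), next='a' -> output (3, 'a'), add 'ca' as idx 5
Step 6: w='ac' (idx 4), next='a' -> output (4, 'a'), add 'aca' as idx 6
Step 7: w='a' (idx 1), end of input -> output (1, '')


Encoded: [(0, 'a'), (1, 'a'), (0, 'c'), (1, 'c'), (3, 'a'), (4, 'a'), (1, '')]


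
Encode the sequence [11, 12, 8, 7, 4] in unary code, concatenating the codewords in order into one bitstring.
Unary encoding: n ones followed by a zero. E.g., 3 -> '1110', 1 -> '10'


Encode each number as n ones followed by a terminating 0:
  11 -> 111111111110 (12 bits)
  12 -> 1111111111110 (13 bits)
  8 -> 111111110 (9 bits)
  7 -> 11111110 (8 bits)
  4 -> 11110 (5 bits)
Total length = 12 + 13 + 9 + 8 + 5 = 47 bits.

Unary([11, 12, 8, 7, 4]) = 11111111111011111111111101111111101111111011110 (47 bits)


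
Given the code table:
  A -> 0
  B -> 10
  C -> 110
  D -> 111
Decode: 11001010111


Decoding:
110 -> C
0 -> A
10 -> B
10 -> B
111 -> D


Result: CABBD


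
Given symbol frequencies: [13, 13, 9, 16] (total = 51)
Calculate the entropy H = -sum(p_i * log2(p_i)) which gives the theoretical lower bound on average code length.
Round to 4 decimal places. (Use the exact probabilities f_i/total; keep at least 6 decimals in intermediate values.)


Per-symbol terms -p_i * log2(p_i) with p_i = f_i/51:
  p = 13/51 = 0.254902: log2(p) = -1.971986, -p*log2(p) = 0.502663
  p = 13/51 = 0.254902: log2(p) = -1.971986, -p*log2(p) = 0.502663
  p = 9/51 = 0.176471: log2(p) = -2.502500, -p*log2(p) = 0.441618
  p = 16/51 = 0.313725: log2(p) = -1.672425, -p*log2(p) = 0.524682
H = 0.502663 + 0.502663 + 0.441618 + 0.524682 = 1.971626

H = 1.9716 bits/symbol


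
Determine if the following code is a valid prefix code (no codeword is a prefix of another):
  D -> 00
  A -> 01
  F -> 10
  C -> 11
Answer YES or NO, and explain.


Checking each pair (does one codeword prefix another?):
  D='00' vs A='01': no prefix
  D='00' vs F='10': no prefix
  D='00' vs C='11': no prefix
  A='01' vs D='00': no prefix
  A='01' vs F='10': no prefix
  A='01' vs C='11': no prefix
  F='10' vs D='00': no prefix
  F='10' vs A='01': no prefix
  F='10' vs C='11': no prefix
  C='11' vs D='00': no prefix
  C='11' vs A='01': no prefix
  C='11' vs F='10': no prefix
No violation found over all pairs.

YES -- this is a valid prefix code. No codeword is a prefix of any other codeword.


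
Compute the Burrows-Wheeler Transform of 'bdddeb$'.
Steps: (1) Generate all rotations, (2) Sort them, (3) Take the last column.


Rotations (sorted):
  0: $bdddeb -> last char: b
  1: b$bddde -> last char: e
  2: bdddeb$ -> last char: $
  3: dddeb$b -> last char: b
  4: ddeb$bd -> last char: d
  5: deb$bdd -> last char: d
  6: eb$bddd -> last char: d


BWT = be$bddd


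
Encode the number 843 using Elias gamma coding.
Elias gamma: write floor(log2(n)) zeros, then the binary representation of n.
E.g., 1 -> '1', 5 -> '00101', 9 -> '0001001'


num_bits = floor(log2(843)) + 1 = 10
leading_zeros = num_bits - 1 = 9
binary(843) = 1101001011

Elias gamma(843) = '000000000' + '1101001011' = 0000000001101001011 (19 bits)


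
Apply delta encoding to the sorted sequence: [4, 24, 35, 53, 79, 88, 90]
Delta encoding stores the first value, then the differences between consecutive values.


First value: 4
Deltas:
  24 - 4 = 20
  35 - 24 = 11
  53 - 35 = 18
  79 - 53 = 26
  88 - 79 = 9
  90 - 88 = 2


Delta encoded: [4, 20, 11, 18, 26, 9, 2]


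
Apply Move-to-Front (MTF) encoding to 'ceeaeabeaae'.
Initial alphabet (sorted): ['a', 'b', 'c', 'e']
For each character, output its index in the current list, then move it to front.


MTF encoding:
'c': index 2 in ['a', 'b', 'c', 'e'] -> ['c', 'a', 'b', 'e']
'e': index 3 in ['c', 'a', 'b', 'e'] -> ['e', 'c', 'a', 'b']
'e': index 0 in ['e', 'c', 'a', 'b'] -> ['e', 'c', 'a', 'b']
'a': index 2 in ['e', 'c', 'a', 'b'] -> ['a', 'e', 'c', 'b']
'e': index 1 in ['a', 'e', 'c', 'b'] -> ['e', 'a', 'c', 'b']
'a': index 1 in ['e', 'a', 'c', 'b'] -> ['a', 'e', 'c', 'b']
'b': index 3 in ['a', 'e', 'c', 'b'] -> ['b', 'a', 'e', 'c']
'e': index 2 in ['b', 'a', 'e', 'c'] -> ['e', 'b', 'a', 'c']
'a': index 2 in ['e', 'b', 'a', 'c'] -> ['a', 'e', 'b', 'c']
'a': index 0 in ['a', 'e', 'b', 'c'] -> ['a', 'e', 'b', 'c']
'e': index 1 in ['a', 'e', 'b', 'c'] -> ['e', 'a', 'b', 'c']


Output: [2, 3, 0, 2, 1, 1, 3, 2, 2, 0, 1]


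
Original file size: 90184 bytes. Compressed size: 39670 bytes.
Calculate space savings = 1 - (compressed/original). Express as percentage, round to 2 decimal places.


ratio = compressed/original = 39670/90184 = 0.439878
savings = 1 - ratio = 1 - 0.439878 = 0.560122
as a percentage: 0.560122 * 100 = 56.01%

Space savings = 1 - 39670/90184 = 56.01%


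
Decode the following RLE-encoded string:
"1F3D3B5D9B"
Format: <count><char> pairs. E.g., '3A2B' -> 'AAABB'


Expanding each <count><char> pair:
  1F -> 'F'
  3D -> 'DDD'
  3B -> 'BBB'
  5D -> 'DDDDD'
  9B -> 'BBBBBBBBB'

Decoded = FDDDBBBDDDDDBBBBBBBBB


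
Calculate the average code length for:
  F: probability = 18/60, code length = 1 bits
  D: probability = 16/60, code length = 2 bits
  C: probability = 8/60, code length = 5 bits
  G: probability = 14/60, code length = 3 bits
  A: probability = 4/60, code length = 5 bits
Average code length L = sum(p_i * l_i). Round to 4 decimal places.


Weighted contributions p_i * l_i:
  F: (18/60) * 1 = 18/60
  D: (16/60) * 2 = 32/60
  C: (8/60) * 5 = 40/60
  G: (14/60) * 3 = 42/60
  A: (4/60) * 5 = 20/60
Sum = (18 + 32 + 40 + 42 + 20)/60 = 152/60

L = 152/60 = 2.5333 bits/symbol


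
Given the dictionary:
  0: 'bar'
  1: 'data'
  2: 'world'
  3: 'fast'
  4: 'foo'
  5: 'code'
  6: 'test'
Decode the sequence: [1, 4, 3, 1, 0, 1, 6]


Look up each index in the dictionary:
  1 -> 'data'
  4 -> 'foo'
  3 -> 'fast'
  1 -> 'data'
  0 -> 'bar'
  1 -> 'data'
  6 -> 'test'

Decoded: "data foo fast data bar data test"


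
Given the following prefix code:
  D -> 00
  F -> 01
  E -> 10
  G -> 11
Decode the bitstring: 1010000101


Decoding step by step:
Bits 10 -> E
Bits 10 -> E
Bits 00 -> D
Bits 01 -> F
Bits 01 -> F


Decoded message: EEDFF


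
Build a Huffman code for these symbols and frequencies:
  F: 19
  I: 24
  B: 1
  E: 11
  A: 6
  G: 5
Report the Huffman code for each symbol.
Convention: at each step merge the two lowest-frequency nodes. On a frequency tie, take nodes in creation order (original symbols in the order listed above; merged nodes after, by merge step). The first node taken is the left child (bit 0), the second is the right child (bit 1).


Huffman tree construction:
Step 1: Merge B(1) + G(5) = 6
Step 2: Merge A(6) + (B+G)(6) = 12
Step 3: Merge E(11) + (A+(B+G))(12) = 23
Step 4: Merge F(19) + (E+(A+(B+G)))(23) = 42
Step 5: Merge I(24) + (F+(E+(A+(B+G))))(42) = 66
Read each symbol's code off the tree from the root (left child = 0, right child = 1).

Codes:
  F: 10 (length 2)
  I: 0 (length 1)
  B: 11110 (length 5)
  E: 110 (length 3)
  A: 1110 (length 4)
  G: 11111 (length 5)
Average code length: 149/66 = 2.2576 bits/symbol


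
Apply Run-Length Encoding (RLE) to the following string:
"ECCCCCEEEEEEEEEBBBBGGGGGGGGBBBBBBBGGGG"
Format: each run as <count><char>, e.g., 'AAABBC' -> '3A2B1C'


Scanning runs left to right:
  i=0: run of 'E' x 1 -> '1E'
  i=1: run of 'C' x 5 -> '5C'
  i=6: run of 'E' x 9 -> '9E'
  i=15: run of 'B' x 4 -> '4B'
  i=19: run of 'G' x 8 -> '8G'
  i=27: run of 'B' x 7 -> '7B'
  i=34: run of 'G' x 4 -> '4G'

RLE = 1E5C9E4B8G7B4G


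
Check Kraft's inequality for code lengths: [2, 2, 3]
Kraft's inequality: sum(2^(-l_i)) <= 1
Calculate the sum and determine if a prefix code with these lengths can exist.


Sum = 2^(-2) + 2^(-2) + 2^(-3)
    = 0.25 + 0.25 + 0.125
    = 5/8 = 0.625
Since 0.625 <= 1, Kraft's inequality IS satisfied.
A prefix code with these lengths CAN exist.

Kraft sum = 0.625. Satisfied.


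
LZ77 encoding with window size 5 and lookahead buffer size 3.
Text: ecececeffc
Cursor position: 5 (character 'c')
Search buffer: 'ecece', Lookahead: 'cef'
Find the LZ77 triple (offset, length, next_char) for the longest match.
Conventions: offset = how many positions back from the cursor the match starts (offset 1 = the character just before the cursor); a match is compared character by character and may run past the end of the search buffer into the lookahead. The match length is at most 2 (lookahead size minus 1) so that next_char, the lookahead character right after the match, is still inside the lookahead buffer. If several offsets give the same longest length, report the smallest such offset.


Try each offset into the search buffer:
  offset=1 (pos 4, char 'e'): match length 0
  offset=2 (pos 3, char 'c'): match length 2
  offset=3 (pos 2, char 'e'): match length 0
  offset=4 (pos 1, char 'c'): match length 2
  offset=5 (pos 0, char 'e'): match length 0
Longest match has length 2, found at offsets 2, 4; take the smallest, offset 2.
next_char = character at position 5 + 2 = 7 -> 'f'

Best match: offset=2, length=2 (matching 'ce' starting at position 3)
LZ77 triple: (2, 2, 'f')


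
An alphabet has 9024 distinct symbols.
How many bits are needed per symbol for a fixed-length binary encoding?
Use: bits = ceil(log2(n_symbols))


log2(9024) = 13.1396
Bracket: 2^13 = 8192 < 9024 <= 2^14 = 16384
So ceil(log2(9024)) = 14

bits = ceil(log2(9024)) = ceil(13.1396) = 14 bits


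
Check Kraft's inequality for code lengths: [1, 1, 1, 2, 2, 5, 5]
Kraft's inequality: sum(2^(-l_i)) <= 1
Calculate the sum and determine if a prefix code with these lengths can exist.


Sum = 2^(-1) + 2^(-1) + 2^(-1) + 2^(-2) + 2^(-2) + 2^(-5) + 2^(-5)
    = 0.5 + 0.5 + 0.5 + 0.25 + 0.25 + 0.03125 + 0.03125
    = 66/32 = 2.0625
Since 2.0625 > 1, Kraft's inequality is NOT satisfied.
A prefix code with these lengths CANNOT exist.

Kraft sum = 2.0625. Not satisfied.


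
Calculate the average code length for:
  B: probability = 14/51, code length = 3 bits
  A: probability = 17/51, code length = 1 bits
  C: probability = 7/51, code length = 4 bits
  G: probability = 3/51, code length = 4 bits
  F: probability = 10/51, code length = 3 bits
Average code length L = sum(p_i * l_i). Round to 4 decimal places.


Weighted contributions p_i * l_i:
  B: (14/51) * 3 = 42/51
  A: (17/51) * 1 = 17/51
  C: (7/51) * 4 = 28/51
  G: (3/51) * 4 = 12/51
  F: (10/51) * 3 = 30/51
Sum = (42 + 17 + 28 + 12 + 30)/51 = 129/51

L = 129/51 = 2.5294 bits/symbol


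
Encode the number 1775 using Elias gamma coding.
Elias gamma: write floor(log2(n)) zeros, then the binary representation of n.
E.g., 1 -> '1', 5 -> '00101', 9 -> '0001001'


num_bits = floor(log2(1775)) + 1 = 11
leading_zeros = num_bits - 1 = 10
binary(1775) = 11011101111

Elias gamma(1775) = '0000000000' + '11011101111' = 000000000011011101111 (21 bits)


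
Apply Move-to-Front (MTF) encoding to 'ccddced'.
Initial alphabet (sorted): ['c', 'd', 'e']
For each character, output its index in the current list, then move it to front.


MTF encoding:
'c': index 0 in ['c', 'd', 'e'] -> ['c', 'd', 'e']
'c': index 0 in ['c', 'd', 'e'] -> ['c', 'd', 'e']
'd': index 1 in ['c', 'd', 'e'] -> ['d', 'c', 'e']
'd': index 0 in ['d', 'c', 'e'] -> ['d', 'c', 'e']
'c': index 1 in ['d', 'c', 'e'] -> ['c', 'd', 'e']
'e': index 2 in ['c', 'd', 'e'] -> ['e', 'c', 'd']
'd': index 2 in ['e', 'c', 'd'] -> ['d', 'e', 'c']


Output: [0, 0, 1, 0, 1, 2, 2]


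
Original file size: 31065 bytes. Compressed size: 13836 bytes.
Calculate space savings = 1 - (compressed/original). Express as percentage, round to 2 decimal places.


ratio = compressed/original = 13836/31065 = 0.445389
savings = 1 - ratio = 1 - 0.445389 = 0.554611
as a percentage: 0.554611 * 100 = 55.46%

Space savings = 1 - 13836/31065 = 55.46%


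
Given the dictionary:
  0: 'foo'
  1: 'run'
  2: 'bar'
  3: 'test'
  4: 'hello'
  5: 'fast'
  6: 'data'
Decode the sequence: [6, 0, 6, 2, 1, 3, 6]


Look up each index in the dictionary:
  6 -> 'data'
  0 -> 'foo'
  6 -> 'data'
  2 -> 'bar'
  1 -> 'run'
  3 -> 'test'
  6 -> 'data'

Decoded: "data foo data bar run test data"


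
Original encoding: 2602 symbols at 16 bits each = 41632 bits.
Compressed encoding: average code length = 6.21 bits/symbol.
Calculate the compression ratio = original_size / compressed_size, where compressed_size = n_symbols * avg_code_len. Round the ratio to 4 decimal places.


original_size = n_symbols * orig_bits = 2602 * 16 = 41632 bits
compressed_size = n_symbols * avg_code_len = 2602 * 6.21 = 16158.42 bits
ratio = original_size / compressed_size = 41632 / 16158.42 = 2.5765

Compression ratio = 2.5765


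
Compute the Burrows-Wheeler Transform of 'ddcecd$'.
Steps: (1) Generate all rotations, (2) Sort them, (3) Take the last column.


Rotations (sorted):
  0: $ddcecd -> last char: d
  1: cd$ddce -> last char: e
  2: cecd$dd -> last char: d
  3: d$ddcec -> last char: c
  4: dcecd$d -> last char: d
  5: ddcecd$ -> last char: $
  6: ecd$ddc -> last char: c


BWT = dedcd$c


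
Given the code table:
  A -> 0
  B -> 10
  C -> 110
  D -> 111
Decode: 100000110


Decoding:
10 -> B
0 -> A
0 -> A
0 -> A
0 -> A
110 -> C


Result: BAAAAC


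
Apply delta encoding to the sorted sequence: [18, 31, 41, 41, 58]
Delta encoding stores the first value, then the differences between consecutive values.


First value: 18
Deltas:
  31 - 18 = 13
  41 - 31 = 10
  41 - 41 = 0
  58 - 41 = 17


Delta encoded: [18, 13, 10, 0, 17]


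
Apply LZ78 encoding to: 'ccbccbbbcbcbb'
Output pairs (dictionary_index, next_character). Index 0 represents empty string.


LZ78 encoding steps:
Dictionary: {0: ''}
Step 1: w='' (idx 0), next='c' -> output (0, 'c'), add 'c' as idx 1
Step 2: w='c' (idx 1), next='b' -> output (1, 'b'), add 'cb' as idx 2
Step 3: w='c' (idx 1), next='c' -> output (1, 'c'), add 'cc' as idx 3
Step 4: w='' (idx 0), next='b' -> output (0, 'b'), add 'b' as idx 4
Step 5: w='b' (idx 4), next='b' -> output (4, 'b'), add 'bb' as idx 5
Step 6: w='cb' (idx 2), next='c' -> output (2, 'c'), add 'cbc' as idx 6
Step 7: w='bb' (idx 5), end of input -> output (5, '')


Encoded: [(0, 'c'), (1, 'b'), (1, 'c'), (0, 'b'), (4, 'b'), (2, 'c'), (5, '')]


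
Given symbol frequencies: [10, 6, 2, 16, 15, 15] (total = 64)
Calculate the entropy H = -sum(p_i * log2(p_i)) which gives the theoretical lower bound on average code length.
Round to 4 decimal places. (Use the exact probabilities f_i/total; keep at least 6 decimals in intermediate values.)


Per-symbol terms -p_i * log2(p_i) with p_i = f_i/64:
  p = 10/64 = 0.156250: log2(p) = -2.678072, -p*log2(p) = 0.418449
  p = 6/64 = 0.093750: log2(p) = -3.415037, -p*log2(p) = 0.320160
  p = 2/64 = 0.031250: log2(p) = -5.000000, -p*log2(p) = 0.156250
  p = 16/64 = 0.250000: log2(p) = -2.000000, -p*log2(p) = 0.500000
  p = 15/64 = 0.234375: log2(p) = -2.093109, -p*log2(p) = 0.490573
  p = 15/64 = 0.234375: log2(p) = -2.093109, -p*log2(p) = 0.490573
H = 0.418449 + 0.320160 + 0.156250 + 0.500000 + 0.490573 + 0.490573 = 2.376005

H = 2.376 bits/symbol


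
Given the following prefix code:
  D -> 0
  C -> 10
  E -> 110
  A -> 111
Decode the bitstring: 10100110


Decoding step by step:
Bits 10 -> C
Bits 10 -> C
Bits 0 -> D
Bits 110 -> E


Decoded message: CCDE


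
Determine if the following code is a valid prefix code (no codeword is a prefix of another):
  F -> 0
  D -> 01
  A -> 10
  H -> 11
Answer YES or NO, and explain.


Checking each pair (does one codeword prefix another?):
  F='0' vs D='01': prefix -- VIOLATION

NO -- this is NOT a valid prefix code. F (0) is a prefix of D (01).


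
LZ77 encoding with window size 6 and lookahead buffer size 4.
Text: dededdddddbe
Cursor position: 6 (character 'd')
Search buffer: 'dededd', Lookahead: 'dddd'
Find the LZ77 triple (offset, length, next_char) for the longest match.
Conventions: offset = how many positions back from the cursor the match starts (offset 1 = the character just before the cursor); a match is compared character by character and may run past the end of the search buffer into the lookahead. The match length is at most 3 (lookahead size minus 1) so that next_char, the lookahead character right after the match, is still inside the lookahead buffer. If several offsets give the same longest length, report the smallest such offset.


Try each offset into the search buffer:
  offset=1 (pos 5, char 'd'): match length 3
  offset=2 (pos 4, char 'd'): match length 3
  offset=3 (pos 3, char 'e'): match length 0
  offset=4 (pos 2, char 'd'): match length 1
  offset=5 (pos 1, char 'e'): match length 0
  offset=6 (pos 0, char 'd'): match length 1
Longest match has length 3, found at offsets 1, 2; take the smallest, offset 1.
next_char = character at position 6 + 3 = 9 -> 'd'

Best match: offset=1, length=3 (matching 'ddd' starting at position 5)
LZ77 triple: (1, 3, 'd')


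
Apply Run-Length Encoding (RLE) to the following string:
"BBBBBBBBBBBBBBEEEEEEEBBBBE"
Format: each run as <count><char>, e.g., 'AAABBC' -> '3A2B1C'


Scanning runs left to right:
  i=0: run of 'B' x 14 -> '14B'
  i=14: run of 'E' x 7 -> '7E'
  i=21: run of 'B' x 4 -> '4B'
  i=25: run of 'E' x 1 -> '1E'

RLE = 14B7E4B1E


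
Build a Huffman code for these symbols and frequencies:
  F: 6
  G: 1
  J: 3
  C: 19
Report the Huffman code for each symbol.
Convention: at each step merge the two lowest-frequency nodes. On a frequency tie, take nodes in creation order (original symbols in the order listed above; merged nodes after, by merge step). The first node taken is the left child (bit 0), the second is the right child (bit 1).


Huffman tree construction:
Step 1: Merge G(1) + J(3) = 4
Step 2: Merge (G+J)(4) + F(6) = 10
Step 3: Merge ((G+J)+F)(10) + C(19) = 29
Read each symbol's code off the tree from the root (left child = 0, right child = 1).

Codes:
  F: 01 (length 2)
  G: 000 (length 3)
  J: 001 (length 3)
  C: 1 (length 1)
Average code length: 43/29 = 1.4828 bits/symbol


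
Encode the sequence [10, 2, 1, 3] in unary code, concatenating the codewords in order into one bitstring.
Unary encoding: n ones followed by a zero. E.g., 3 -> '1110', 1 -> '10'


Encode each number as n ones followed by a terminating 0:
  10 -> 11111111110 (11 bits)
  2 -> 110 (3 bits)
  1 -> 10 (2 bits)
  3 -> 1110 (4 bits)
Total length = 11 + 3 + 2 + 4 = 20 bits.

Unary([10, 2, 1, 3]) = 11111111110110101110 (20 bits)


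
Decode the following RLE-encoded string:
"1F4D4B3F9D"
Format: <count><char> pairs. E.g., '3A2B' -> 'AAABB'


Expanding each <count><char> pair:
  1F -> 'F'
  4D -> 'DDDD'
  4B -> 'BBBB'
  3F -> 'FFF'
  9D -> 'DDDDDDDDD'

Decoded = FDDDDBBBBFFFDDDDDDDDD


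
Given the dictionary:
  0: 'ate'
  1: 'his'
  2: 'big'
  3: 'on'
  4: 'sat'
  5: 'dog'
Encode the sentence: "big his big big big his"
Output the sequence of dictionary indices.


Look up each word in the dictionary:
  'big' -> 2
  'his' -> 1
  'big' -> 2
  'big' -> 2
  'big' -> 2
  'his' -> 1

Encoded: [2, 1, 2, 2, 2, 1]


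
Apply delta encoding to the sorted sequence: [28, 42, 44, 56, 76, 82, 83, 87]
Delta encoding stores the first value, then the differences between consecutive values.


First value: 28
Deltas:
  42 - 28 = 14
  44 - 42 = 2
  56 - 44 = 12
  76 - 56 = 20
  82 - 76 = 6
  83 - 82 = 1
  87 - 83 = 4


Delta encoded: [28, 14, 2, 12, 20, 6, 1, 4]


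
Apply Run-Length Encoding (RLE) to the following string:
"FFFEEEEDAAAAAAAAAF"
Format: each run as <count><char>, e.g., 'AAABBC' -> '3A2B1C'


Scanning runs left to right:
  i=0: run of 'F' x 3 -> '3F'
  i=3: run of 'E' x 4 -> '4E'
  i=7: run of 'D' x 1 -> '1D'
  i=8: run of 'A' x 9 -> '9A'
  i=17: run of 'F' x 1 -> '1F'

RLE = 3F4E1D9A1F


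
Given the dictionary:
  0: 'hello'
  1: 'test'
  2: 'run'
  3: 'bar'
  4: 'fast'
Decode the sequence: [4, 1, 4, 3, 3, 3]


Look up each index in the dictionary:
  4 -> 'fast'
  1 -> 'test'
  4 -> 'fast'
  3 -> 'bar'
  3 -> 'bar'
  3 -> 'bar'

Decoded: "fast test fast bar bar bar"


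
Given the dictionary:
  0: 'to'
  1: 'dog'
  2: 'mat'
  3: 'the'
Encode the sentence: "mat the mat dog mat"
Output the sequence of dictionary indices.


Look up each word in the dictionary:
  'mat' -> 2
  'the' -> 3
  'mat' -> 2
  'dog' -> 1
  'mat' -> 2

Encoded: [2, 3, 2, 1, 2]


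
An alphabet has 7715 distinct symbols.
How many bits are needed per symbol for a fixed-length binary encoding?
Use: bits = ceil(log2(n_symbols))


log2(7715) = 12.9135
Bracket: 2^12 = 4096 < 7715 <= 2^13 = 8192
So ceil(log2(7715)) = 13

bits = ceil(log2(7715)) = ceil(12.9135) = 13 bits


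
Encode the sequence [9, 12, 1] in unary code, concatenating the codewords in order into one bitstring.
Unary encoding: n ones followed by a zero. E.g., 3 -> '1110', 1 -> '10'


Encode each number as n ones followed by a terminating 0:
  9 -> 1111111110 (10 bits)
  12 -> 1111111111110 (13 bits)
  1 -> 10 (2 bits)
Total length = 10 + 13 + 2 = 25 bits.

Unary([9, 12, 1]) = 1111111110111111111111010 (25 bits)


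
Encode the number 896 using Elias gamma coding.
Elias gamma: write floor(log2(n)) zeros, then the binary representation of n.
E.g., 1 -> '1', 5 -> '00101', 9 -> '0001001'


num_bits = floor(log2(896)) + 1 = 10
leading_zeros = num_bits - 1 = 9
binary(896) = 1110000000

Elias gamma(896) = '000000000' + '1110000000' = 0000000001110000000 (19 bits)


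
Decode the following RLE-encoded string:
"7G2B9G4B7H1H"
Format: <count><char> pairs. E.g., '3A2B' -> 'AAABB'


Expanding each <count><char> pair:
  7G -> 'GGGGGGG'
  2B -> 'BB'
  9G -> 'GGGGGGGGG'
  4B -> 'BBBB'
  7H -> 'HHHHHHH'
  1H -> 'H'

Decoded = GGGGGGGBBGGGGGGGGGBBBBHHHHHHHH


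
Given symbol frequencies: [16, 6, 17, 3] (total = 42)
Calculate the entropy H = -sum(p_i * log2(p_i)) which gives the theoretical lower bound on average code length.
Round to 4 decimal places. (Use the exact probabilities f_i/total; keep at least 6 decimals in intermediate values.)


Per-symbol terms -p_i * log2(p_i) with p_i = f_i/42:
  p = 16/42 = 0.380952: log2(p) = -1.392317, -p*log2(p) = 0.530407
  p = 6/42 = 0.142857: log2(p) = -2.807355, -p*log2(p) = 0.401051
  p = 17/42 = 0.404762: log2(p) = -1.304855, -p*log2(p) = 0.528155
  p = 3/42 = 0.071429: log2(p) = -3.807355, -p*log2(p) = 0.271954
H = 0.530407 + 0.401051 + 0.528155 + 0.271954 = 1.731567

H = 1.7316 bits/symbol


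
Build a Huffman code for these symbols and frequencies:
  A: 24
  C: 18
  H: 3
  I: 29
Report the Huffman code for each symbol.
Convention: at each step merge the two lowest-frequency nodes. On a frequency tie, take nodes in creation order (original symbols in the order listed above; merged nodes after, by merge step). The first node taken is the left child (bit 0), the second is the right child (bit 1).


Huffman tree construction:
Step 1: Merge H(3) + C(18) = 21
Step 2: Merge (H+C)(21) + A(24) = 45
Step 3: Merge I(29) + ((H+C)+A)(45) = 74
Read each symbol's code off the tree from the root (left child = 0, right child = 1).

Codes:
  A: 11 (length 2)
  C: 101 (length 3)
  H: 100 (length 3)
  I: 0 (length 1)
Average code length: 140/74 = 1.8919 bits/symbol


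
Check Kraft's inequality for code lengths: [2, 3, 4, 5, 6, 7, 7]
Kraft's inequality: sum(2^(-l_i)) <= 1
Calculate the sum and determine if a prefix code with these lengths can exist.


Sum = 2^(-2) + 2^(-3) + 2^(-4) + 2^(-5) + 2^(-6) + 2^(-7) + 2^(-7)
    = 0.25 + 0.125 + 0.0625 + 0.03125 + 0.015625 + 0.0078125 + 0.0078125
    = 64/128 = 0.5
Since 0.5 <= 1, Kraft's inequality IS satisfied.
A prefix code with these lengths CAN exist.

Kraft sum = 0.5. Satisfied.


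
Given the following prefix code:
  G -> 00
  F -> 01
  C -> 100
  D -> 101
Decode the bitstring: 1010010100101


Decoding step by step:
Bits 101 -> D
Bits 00 -> G
Bits 101 -> D
Bits 00 -> G
Bits 101 -> D


Decoded message: DGDGD


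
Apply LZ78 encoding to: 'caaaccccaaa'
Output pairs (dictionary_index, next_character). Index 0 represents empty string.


LZ78 encoding steps:
Dictionary: {0: ''}
Step 1: w='' (idx 0), next='c' -> output (0, 'c'), add 'c' as idx 1
Step 2: w='' (idx 0), next='a' -> output (0, 'a'), add 'a' as idx 2
Step 3: w='a' (idx 2), next='a' -> output (2, 'a'), add 'aa' as idx 3
Step 4: w='c' (idx 1), next='c' -> output (1, 'c'), add 'cc' as idx 4
Step 5: w='cc' (idx 4), next='a' -> output (4, 'a'), add 'cca' as idx 5
Step 6: w='aa' (idx 3), end of input -> output (3, '')


Encoded: [(0, 'c'), (0, 'a'), (2, 'a'), (1, 'c'), (4, 'a'), (3, '')]


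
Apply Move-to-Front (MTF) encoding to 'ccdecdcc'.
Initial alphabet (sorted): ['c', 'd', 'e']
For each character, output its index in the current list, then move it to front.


MTF encoding:
'c': index 0 in ['c', 'd', 'e'] -> ['c', 'd', 'e']
'c': index 0 in ['c', 'd', 'e'] -> ['c', 'd', 'e']
'd': index 1 in ['c', 'd', 'e'] -> ['d', 'c', 'e']
'e': index 2 in ['d', 'c', 'e'] -> ['e', 'd', 'c']
'c': index 2 in ['e', 'd', 'c'] -> ['c', 'e', 'd']
'd': index 2 in ['c', 'e', 'd'] -> ['d', 'c', 'e']
'c': index 1 in ['d', 'c', 'e'] -> ['c', 'd', 'e']
'c': index 0 in ['c', 'd', 'e'] -> ['c', 'd', 'e']


Output: [0, 0, 1, 2, 2, 2, 1, 0]


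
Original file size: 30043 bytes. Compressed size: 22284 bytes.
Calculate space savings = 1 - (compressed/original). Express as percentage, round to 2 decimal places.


ratio = compressed/original = 22284/30043 = 0.741737
savings = 1 - ratio = 1 - 0.741737 = 0.258263
as a percentage: 0.258263 * 100 = 25.83%

Space savings = 1 - 22284/30043 = 25.83%


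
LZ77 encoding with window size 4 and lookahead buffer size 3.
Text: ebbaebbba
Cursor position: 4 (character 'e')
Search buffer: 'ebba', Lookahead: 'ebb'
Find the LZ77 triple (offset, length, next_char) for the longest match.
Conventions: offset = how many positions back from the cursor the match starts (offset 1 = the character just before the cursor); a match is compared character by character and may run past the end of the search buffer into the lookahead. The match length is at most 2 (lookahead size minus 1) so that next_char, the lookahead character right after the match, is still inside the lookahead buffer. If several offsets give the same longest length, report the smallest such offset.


Try each offset into the search buffer:
  offset=1 (pos 3, char 'a'): match length 0
  offset=2 (pos 2, char 'b'): match length 0
  offset=3 (pos 1, char 'b'): match length 0
  offset=4 (pos 0, char 'e'): match length 2
Longest match has length 2 at offset 4.
next_char = character at position 4 + 2 = 6 -> 'b'

Best match: offset=4, length=2 (matching 'eb' starting at position 0)
LZ77 triple: (4, 2, 'b')


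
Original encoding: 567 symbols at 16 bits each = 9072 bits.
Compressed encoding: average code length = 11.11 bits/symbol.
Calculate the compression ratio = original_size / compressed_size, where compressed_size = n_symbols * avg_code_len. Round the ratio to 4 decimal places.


original_size = n_symbols * orig_bits = 567 * 16 = 9072 bits
compressed_size = n_symbols * avg_code_len = 567 * 11.11 = 6299.37 bits
ratio = original_size / compressed_size = 9072 / 6299.37 = 1.4401

Compression ratio = 1.4401


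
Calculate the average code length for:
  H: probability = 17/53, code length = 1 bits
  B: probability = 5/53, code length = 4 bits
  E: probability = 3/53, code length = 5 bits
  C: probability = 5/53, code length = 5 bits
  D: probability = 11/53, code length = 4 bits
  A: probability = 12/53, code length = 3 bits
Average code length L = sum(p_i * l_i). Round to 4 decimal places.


Weighted contributions p_i * l_i:
  H: (17/53) * 1 = 17/53
  B: (5/53) * 4 = 20/53
  E: (3/53) * 5 = 15/53
  C: (5/53) * 5 = 25/53
  D: (11/53) * 4 = 44/53
  A: (12/53) * 3 = 36/53
Sum = (17 + 20 + 15 + 25 + 44 + 36)/53 = 157/53

L = 157/53 = 2.9623 bits/symbol


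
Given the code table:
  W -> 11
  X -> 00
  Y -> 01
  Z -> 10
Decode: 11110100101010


Decoding:
11 -> W
11 -> W
01 -> Y
00 -> X
10 -> Z
10 -> Z
10 -> Z


Result: WWYXZZZ


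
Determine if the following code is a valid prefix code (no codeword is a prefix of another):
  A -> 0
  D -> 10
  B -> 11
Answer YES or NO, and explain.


Checking each pair (does one codeword prefix another?):
  A='0' vs D='10': no prefix
  A='0' vs B='11': no prefix
  D='10' vs A='0': no prefix
  D='10' vs B='11': no prefix
  B='11' vs A='0': no prefix
  B='11' vs D='10': no prefix
No violation found over all pairs.

YES -- this is a valid prefix code. No codeword is a prefix of any other codeword.


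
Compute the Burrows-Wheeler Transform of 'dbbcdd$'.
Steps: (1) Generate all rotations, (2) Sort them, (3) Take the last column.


Rotations (sorted):
  0: $dbbcdd -> last char: d
  1: bbcdd$d -> last char: d
  2: bcdd$db -> last char: b
  3: cdd$dbb -> last char: b
  4: d$dbbcd -> last char: d
  5: dbbcdd$ -> last char: $
  6: dd$dbbc -> last char: c


BWT = ddbbd$c


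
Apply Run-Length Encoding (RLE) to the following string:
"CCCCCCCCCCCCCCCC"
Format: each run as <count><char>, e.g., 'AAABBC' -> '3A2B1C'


Scanning runs left to right:
  i=0: run of 'C' x 16 -> '16C'

RLE = 16C


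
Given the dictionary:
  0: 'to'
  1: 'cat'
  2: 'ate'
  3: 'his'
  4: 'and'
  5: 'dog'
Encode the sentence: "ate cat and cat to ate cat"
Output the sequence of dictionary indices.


Look up each word in the dictionary:
  'ate' -> 2
  'cat' -> 1
  'and' -> 4
  'cat' -> 1
  'to' -> 0
  'ate' -> 2
  'cat' -> 1

Encoded: [2, 1, 4, 1, 0, 2, 1]


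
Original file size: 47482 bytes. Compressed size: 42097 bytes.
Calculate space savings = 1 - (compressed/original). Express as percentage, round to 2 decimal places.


ratio = compressed/original = 42097/47482 = 0.886589
savings = 1 - ratio = 1 - 0.886589 = 0.113411
as a percentage: 0.113411 * 100 = 11.34%

Space savings = 1 - 42097/47482 = 11.34%


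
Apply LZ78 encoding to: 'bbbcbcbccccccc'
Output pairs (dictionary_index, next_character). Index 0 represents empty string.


LZ78 encoding steps:
Dictionary: {0: ''}
Step 1: w='' (idx 0), next='b' -> output (0, 'b'), add 'b' as idx 1
Step 2: w='b' (idx 1), next='b' -> output (1, 'b'), add 'bb' as idx 2
Step 3: w='' (idx 0), next='c' -> output (0, 'c'), add 'c' as idx 3
Step 4: w='b' (idx 1), next='c' -> output (1, 'c'), add 'bc' as idx 4
Step 5: w='bc' (idx 4), next='c' -> output (4, 'c'), add 'bcc' as idx 5
Step 6: w='c' (idx 3), next='c' -> output (3, 'c'), add 'cc' as idx 6
Step 7: w='cc' (idx 6), next='c' -> output (6, 'c'), add 'ccc' as idx 7


Encoded: [(0, 'b'), (1, 'b'), (0, 'c'), (1, 'c'), (4, 'c'), (3, 'c'), (6, 'c')]


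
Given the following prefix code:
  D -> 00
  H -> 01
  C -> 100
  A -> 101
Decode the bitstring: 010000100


Decoding step by step:
Bits 01 -> H
Bits 00 -> D
Bits 00 -> D
Bits 100 -> C


Decoded message: HDDC


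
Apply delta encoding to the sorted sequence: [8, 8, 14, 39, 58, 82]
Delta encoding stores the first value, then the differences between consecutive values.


First value: 8
Deltas:
  8 - 8 = 0
  14 - 8 = 6
  39 - 14 = 25
  58 - 39 = 19
  82 - 58 = 24


Delta encoded: [8, 0, 6, 25, 19, 24]


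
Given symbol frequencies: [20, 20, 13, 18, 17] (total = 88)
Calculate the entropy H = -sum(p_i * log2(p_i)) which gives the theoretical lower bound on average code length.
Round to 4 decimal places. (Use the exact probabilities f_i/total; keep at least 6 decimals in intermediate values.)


Per-symbol terms -p_i * log2(p_i) with p_i = f_i/88:
  p = 20/88 = 0.227273: log2(p) = -2.137504, -p*log2(p) = 0.485796
  p = 20/88 = 0.227273: log2(p) = -2.137504, -p*log2(p) = 0.485796
  p = 13/88 = 0.147727: log2(p) = -2.758992, -p*log2(p) = 0.407578
  p = 18/88 = 0.204545: log2(p) = -2.289507, -p*log2(p) = 0.468308
  p = 17/88 = 0.193182: log2(p) = -2.371969, -p*log2(p) = 0.458221
H = 0.485796 + 0.485796 + 0.407578 + 0.468308 + 0.458221 = 2.305699

H = 2.3057 bits/symbol


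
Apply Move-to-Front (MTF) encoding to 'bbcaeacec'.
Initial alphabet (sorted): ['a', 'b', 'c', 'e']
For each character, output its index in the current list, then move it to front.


MTF encoding:
'b': index 1 in ['a', 'b', 'c', 'e'] -> ['b', 'a', 'c', 'e']
'b': index 0 in ['b', 'a', 'c', 'e'] -> ['b', 'a', 'c', 'e']
'c': index 2 in ['b', 'a', 'c', 'e'] -> ['c', 'b', 'a', 'e']
'a': index 2 in ['c', 'b', 'a', 'e'] -> ['a', 'c', 'b', 'e']
'e': index 3 in ['a', 'c', 'b', 'e'] -> ['e', 'a', 'c', 'b']
'a': index 1 in ['e', 'a', 'c', 'b'] -> ['a', 'e', 'c', 'b']
'c': index 2 in ['a', 'e', 'c', 'b'] -> ['c', 'a', 'e', 'b']
'e': index 2 in ['c', 'a', 'e', 'b'] -> ['e', 'c', 'a', 'b']
'c': index 1 in ['e', 'c', 'a', 'b'] -> ['c', 'e', 'a', 'b']


Output: [1, 0, 2, 2, 3, 1, 2, 2, 1]


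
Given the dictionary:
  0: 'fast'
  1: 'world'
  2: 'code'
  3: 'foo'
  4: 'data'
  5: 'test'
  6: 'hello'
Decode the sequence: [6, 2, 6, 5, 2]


Look up each index in the dictionary:
  6 -> 'hello'
  2 -> 'code'
  6 -> 'hello'
  5 -> 'test'
  2 -> 'code'

Decoded: "hello code hello test code"


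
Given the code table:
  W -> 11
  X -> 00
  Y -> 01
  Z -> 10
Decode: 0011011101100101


Decoding:
00 -> X
11 -> W
01 -> Y
11 -> W
01 -> Y
10 -> Z
01 -> Y
01 -> Y


Result: XWYWYZYY


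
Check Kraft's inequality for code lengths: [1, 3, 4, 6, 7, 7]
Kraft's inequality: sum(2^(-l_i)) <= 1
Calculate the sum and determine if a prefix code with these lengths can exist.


Sum = 2^(-1) + 2^(-3) + 2^(-4) + 2^(-6) + 2^(-7) + 2^(-7)
    = 0.5 + 0.125 + 0.0625 + 0.015625 + 0.0078125 + 0.0078125
    = 92/128 = 0.71875
Since 0.71875 <= 1, Kraft's inequality IS satisfied.
A prefix code with these lengths CAN exist.

Kraft sum = 0.71875. Satisfied.


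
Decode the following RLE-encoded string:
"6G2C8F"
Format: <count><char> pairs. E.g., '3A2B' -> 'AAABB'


Expanding each <count><char> pair:
  6G -> 'GGGGGG'
  2C -> 'CC'
  8F -> 'FFFFFFFF'

Decoded = GGGGGGCCFFFFFFFF


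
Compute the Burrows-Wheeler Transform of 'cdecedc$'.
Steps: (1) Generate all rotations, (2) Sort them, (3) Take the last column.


Rotations (sorted):
  0: $cdecedc -> last char: c
  1: c$cdeced -> last char: d
  2: cdecedc$ -> last char: $
  3: cedc$cde -> last char: e
  4: dc$cdece -> last char: e
  5: decedc$c -> last char: c
  6: ecedc$cd -> last char: d
  7: edc$cdec -> last char: c


BWT = cd$eecdc


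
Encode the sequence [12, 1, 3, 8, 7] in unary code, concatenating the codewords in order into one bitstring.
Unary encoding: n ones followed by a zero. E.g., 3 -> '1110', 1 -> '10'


Encode each number as n ones followed by a terminating 0:
  12 -> 1111111111110 (13 bits)
  1 -> 10 (2 bits)
  3 -> 1110 (4 bits)
  8 -> 111111110 (9 bits)
  7 -> 11111110 (8 bits)
Total length = 13 + 2 + 4 + 9 + 8 = 36 bits.

Unary([12, 1, 3, 8, 7]) = 111111111111010111011111111011111110 (36 bits)


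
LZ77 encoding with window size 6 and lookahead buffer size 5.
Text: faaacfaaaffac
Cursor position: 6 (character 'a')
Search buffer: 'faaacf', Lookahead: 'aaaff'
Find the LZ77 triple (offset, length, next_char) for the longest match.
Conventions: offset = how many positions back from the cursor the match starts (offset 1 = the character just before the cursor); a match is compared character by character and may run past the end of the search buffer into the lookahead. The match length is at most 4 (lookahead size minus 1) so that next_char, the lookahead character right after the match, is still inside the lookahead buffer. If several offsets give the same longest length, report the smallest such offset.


Try each offset into the search buffer:
  offset=1 (pos 5, char 'f'): match length 0
  offset=2 (pos 4, char 'c'): match length 0
  offset=3 (pos 3, char 'a'): match length 1
  offset=4 (pos 2, char 'a'): match length 2
  offset=5 (pos 1, char 'a'): match length 3
  offset=6 (pos 0, char 'f'): match length 0
Longest match has length 3 at offset 5.
next_char = character at position 6 + 3 = 9 -> 'f'

Best match: offset=5, length=3 (matching 'aaa' starting at position 1)
LZ77 triple: (5, 3, 'f')
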